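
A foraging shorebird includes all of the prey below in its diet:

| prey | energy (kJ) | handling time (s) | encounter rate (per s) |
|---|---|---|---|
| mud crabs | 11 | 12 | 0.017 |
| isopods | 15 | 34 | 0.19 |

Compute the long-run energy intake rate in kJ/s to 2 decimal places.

0.40 kJ/s

R = Σλ_iE_i / (1 + Σλ_ih_i)
Numerator: 0.017×11 + 0.19×15 = 3.037
Denominator: 1 + 0.017×12 + 0.19×34 = 7.664
R = 3.037/7.664 = 0.3963 kJ/s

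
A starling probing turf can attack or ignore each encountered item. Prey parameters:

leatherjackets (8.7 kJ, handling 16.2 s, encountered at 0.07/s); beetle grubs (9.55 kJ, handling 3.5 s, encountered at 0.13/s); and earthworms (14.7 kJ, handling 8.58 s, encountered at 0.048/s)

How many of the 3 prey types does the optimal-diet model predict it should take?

E/h in descending order: beetle grubs 2.73, earthworms 1.71, leatherjackets 0.537 kJ/s. The optimal diet is the largest prefix of this list for which every included type satisfies E_i/h_i > R on the types above it.
Rate on top 1: 0.8533. earthworms: 1.71 > 0.8533 → include.
Rate on top 2: 1.043. leatherjackets: 0.537 < 1.043 → exclude; stop.
Optimal diet: beetle grubs, earthworms — 2 of 3 types.

2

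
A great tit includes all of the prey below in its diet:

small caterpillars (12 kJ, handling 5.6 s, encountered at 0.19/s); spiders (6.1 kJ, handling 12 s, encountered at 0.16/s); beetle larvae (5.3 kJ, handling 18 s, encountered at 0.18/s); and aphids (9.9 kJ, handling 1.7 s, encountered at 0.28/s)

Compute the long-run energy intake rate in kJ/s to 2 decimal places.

R = Σλ_iE_i / (1 + Σλ_ih_i)
Numerator: 0.19×12 + 0.16×6.1 + 0.18×5.3 + 0.28×9.9 = 6.982
Denominator: 1 + 0.19×5.6 + 0.16×12 + 0.18×18 + 0.28×1.7 = 7.7
R = 6.982/7.7 = 0.9068 kJ/s

0.91 kJ/s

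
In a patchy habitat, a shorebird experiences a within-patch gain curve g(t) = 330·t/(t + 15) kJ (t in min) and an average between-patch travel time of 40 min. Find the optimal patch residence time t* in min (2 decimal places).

Maximise g(t)/(T+t): set derivative to zero → g'(t)(T+t) = g(t).
g'(t) = 330·15/(t + 15)². Setting 330·15/(t+15)² = 330t/[(t+15)(40+t)] gives 15(40+t) = t(t+15), so t² = 15×40 = 600.
t* = √600 = 24.49 min.

24.49 min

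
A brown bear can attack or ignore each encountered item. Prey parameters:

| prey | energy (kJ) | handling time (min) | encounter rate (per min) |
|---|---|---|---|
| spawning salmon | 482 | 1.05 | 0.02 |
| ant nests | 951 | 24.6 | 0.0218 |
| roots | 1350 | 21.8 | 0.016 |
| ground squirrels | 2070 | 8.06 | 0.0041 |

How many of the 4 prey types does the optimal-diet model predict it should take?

Rank by E/h (kJ/min): spawning salmon 459, ground squirrels 257, roots 61.9, ant nests 38.7. Include each in turn until the next type's E/h falls below the running intake rate.
Rate on top 1: 9.442. ground squirrels: 257 > 9.442 → include.
Rate on top 2: 17.2. roots: 61.9 > 17.2 → include.
Rate on top 3: 28.32. ant nests: 38.7 > 28.32 → include.
Optimal diet: spawning salmon, ground squirrels, roots, ant nests — 4 of 4 types.

4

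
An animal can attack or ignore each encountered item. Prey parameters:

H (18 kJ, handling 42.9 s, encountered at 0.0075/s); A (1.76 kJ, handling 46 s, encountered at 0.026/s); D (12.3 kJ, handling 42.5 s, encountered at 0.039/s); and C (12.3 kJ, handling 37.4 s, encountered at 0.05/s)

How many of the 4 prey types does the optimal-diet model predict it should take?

3

E/h in descending order: H 0.42, C 0.329, D 0.289, A 0.0383 kJ/s. The optimal diet is the largest prefix of this list for which every included type satisfies E_i/h_i > R on the types above it.
Rate on top 1: 0.1021. C: 0.329 > 0.1021 → include.
Rate on top 2: 0.235. D: 0.289 > 0.235 → include.
Rate on top 3: 0.2536. A: 0.0383 < 0.2536 → exclude; stop.
Optimal diet: H, C, D — 3 of 4 types.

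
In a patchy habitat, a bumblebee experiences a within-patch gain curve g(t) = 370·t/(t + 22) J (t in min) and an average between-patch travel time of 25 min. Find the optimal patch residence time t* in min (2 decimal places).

23.45 min

Optimal t* satisfies g'(t*) = g(t*)/(T + t*).
g'(t) = 370·22/(t + 22)². Setting 370·22/(t+22)² = 370t/[(t+22)(25+t)] gives 22(25+t) = t(t+22), so t² = 22×25 = 550.
t* = √550 = 23.45 min.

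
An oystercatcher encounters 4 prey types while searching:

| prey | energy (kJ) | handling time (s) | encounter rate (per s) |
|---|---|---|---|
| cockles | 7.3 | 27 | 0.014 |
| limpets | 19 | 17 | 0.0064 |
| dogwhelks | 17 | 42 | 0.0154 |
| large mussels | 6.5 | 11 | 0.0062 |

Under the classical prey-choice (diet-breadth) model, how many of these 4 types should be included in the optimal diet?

4

Rank by E/h (kJ/s): limpets 1.12, large mussels 0.591, dogwhelks 0.405, cockles 0.27. Include each in turn until the next type's E/h falls below the running intake rate.
Rate on top 1: 0.1097. large mussels: 0.591 > 0.1097 → include.
Rate on top 2: 0.1376. dogwhelks: 0.405 > 0.1376 → include.
Rate on top 3: 0.2323. cockles: 0.27 > 0.2323 → include.
Optimal diet: limpets, large mussels, dogwhelks, cockles — 4 of 4 types.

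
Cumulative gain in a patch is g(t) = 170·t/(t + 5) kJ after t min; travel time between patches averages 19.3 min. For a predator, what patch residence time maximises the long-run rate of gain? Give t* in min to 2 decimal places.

9.82 min

Maximise g(t)/(T+t): set derivative to zero → g'(t)(T+t) = g(t).
g'(t) = 170·5/(t + 5)². Setting 170·5/(t+5)² = 170t/[(t+5)(19.3+t)] gives 5(19.3+t) = t(t+5), so t² = 5×19.3 = 96.5.
t* = √96.5 = 9.823 min.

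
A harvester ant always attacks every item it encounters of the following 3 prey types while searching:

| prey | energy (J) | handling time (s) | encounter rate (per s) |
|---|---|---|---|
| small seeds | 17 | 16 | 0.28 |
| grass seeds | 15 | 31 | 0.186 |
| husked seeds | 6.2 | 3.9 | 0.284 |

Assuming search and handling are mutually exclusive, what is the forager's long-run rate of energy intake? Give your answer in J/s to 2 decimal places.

0.75 J/s

Energy encountered per unit search time: 0.28×17 + 0.186×15 + 0.284×6.2 = 9.311 J/s.
Handling time per unit search time: 0.28×16 + 0.186×31 + 0.284×3.9 = 11.35.
Rate = 9.311/(1 + 11.35) = 0.7537 J/s.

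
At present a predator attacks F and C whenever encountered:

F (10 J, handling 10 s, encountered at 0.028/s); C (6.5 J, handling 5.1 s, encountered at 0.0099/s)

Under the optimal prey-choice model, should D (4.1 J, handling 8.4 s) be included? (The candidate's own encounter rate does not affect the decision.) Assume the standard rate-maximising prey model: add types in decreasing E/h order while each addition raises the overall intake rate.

Yes

On F and C alone, R = ΣλE/(1+Σλh) = 0.3444/1.33 = 0.2588 J/s.
D: E/h = 4.1/8.4 = 0.4881 J/s.
0.4881 > 0.2588, so adding D raises the average — include it.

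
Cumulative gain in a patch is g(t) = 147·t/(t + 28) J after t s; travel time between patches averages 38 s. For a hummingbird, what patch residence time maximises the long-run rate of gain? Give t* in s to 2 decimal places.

32.62 s

Maximise g(t)/(T+t): set derivative to zero → g'(t)(T+t) = g(t).
g'(t) = 147·28/(t + 28)². Setting 147·28/(t+28)² = 147t/[(t+28)(38+t)] gives 28(38+t) = t(t+28), so t² = 28×38 = 1064.
t* = √1064 = 32.62 s.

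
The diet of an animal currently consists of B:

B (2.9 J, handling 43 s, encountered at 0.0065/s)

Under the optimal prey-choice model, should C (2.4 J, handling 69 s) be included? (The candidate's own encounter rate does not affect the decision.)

Yes

Intake rate on the current diet: R = (0.0065×2.9) / (1 + 0.0065×43) = 0.01885/1.28 = 0.01473 J/s.
Profitability of C: 2.4/69 = 0.03478 J/s.
0.03478 > 0.01473, so adding C raises the average — include it.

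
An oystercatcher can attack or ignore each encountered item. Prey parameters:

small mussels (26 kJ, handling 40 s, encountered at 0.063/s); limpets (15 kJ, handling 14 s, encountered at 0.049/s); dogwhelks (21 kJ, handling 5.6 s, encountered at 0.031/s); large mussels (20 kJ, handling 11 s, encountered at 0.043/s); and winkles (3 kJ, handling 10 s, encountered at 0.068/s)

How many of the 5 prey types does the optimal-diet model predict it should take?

Profitabilities (E/h, kJ/s): dogwhelks 3.75, large mussels 1.82, limpets 1.07, small mussels 0.65, winkles 0.3. Add prey in this order while the next type's profitability exceeds the intake rate on those already taken.
Rate on top 1: 0.5547. large mussels: 1.82 > 0.5547 → include.
Rate on top 2: 0.9176. limpets: 1.07 > 0.9176 → include.
Rate on top 3: 0.9629. small mussels: 0.65 < 0.9629 → exclude; stop.
Optimal diet: dogwhelks, large mussels, limpets — 3 of 5 types.

3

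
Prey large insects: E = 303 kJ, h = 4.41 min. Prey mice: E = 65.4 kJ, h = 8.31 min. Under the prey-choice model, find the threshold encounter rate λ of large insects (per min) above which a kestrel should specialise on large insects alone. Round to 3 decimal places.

The zero-one rule: include mice iff E₂/h₂ > λE₁/(1+λh₁). Equality gives the switch point.
λE₁h₂ = E₂ + λE₂h₁ ⇒ λ = E₂/(E₁h₂ − E₂h₁) = 65.4/(2518 − 288.4) = 0.02933 per min.

0.029 per min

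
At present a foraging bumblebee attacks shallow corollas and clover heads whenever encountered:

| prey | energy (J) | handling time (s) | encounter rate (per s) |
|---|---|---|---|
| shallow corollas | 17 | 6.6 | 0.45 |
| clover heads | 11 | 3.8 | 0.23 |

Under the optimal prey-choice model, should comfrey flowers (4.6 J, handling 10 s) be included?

No

Current rate: (0.45×17 + 0.23×11)/(1 + 0.45×6.6 + 0.23×3.8) = 2.102 J/s.
Profitability of comfrey flowers: 4.6/10 = 0.46 J/s.
Since 0.46 < R, time spent handling comfrey flowers is better spent searching.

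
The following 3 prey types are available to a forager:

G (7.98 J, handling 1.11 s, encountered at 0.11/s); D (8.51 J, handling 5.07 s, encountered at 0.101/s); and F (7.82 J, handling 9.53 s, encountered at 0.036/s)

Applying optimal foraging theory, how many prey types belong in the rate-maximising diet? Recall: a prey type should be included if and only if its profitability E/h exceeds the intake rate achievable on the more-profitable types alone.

Rank by E/h (J/s): G 7.19, D 1.68, F 0.821. Include each in turn until the next type's E/h falls below the running intake rate.
Rate on top 1: 0.7823. D: 1.68 > 0.7823 → include.
Rate on top 2: 1.063. F: 0.821 < 1.063 → exclude; stop.
Optimal diet: G, D — 2 of 3 types.

2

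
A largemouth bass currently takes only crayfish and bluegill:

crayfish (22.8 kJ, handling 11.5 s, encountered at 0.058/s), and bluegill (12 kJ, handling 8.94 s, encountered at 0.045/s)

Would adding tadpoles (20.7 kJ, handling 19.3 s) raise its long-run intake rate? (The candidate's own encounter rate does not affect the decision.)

Yes

Intake rate on the current diet: R = (0.058×22.8 + 0.045×12) / (1 + 0.058×11.5 + 0.045×8.94) = 1.862/2.069 = 0.9 kJ/s.
Profitability of tadpoles: 20.7/19.3 = 1.073 kJ/s.
Since 1.073 > R, including tadpoles increases the long-run rate.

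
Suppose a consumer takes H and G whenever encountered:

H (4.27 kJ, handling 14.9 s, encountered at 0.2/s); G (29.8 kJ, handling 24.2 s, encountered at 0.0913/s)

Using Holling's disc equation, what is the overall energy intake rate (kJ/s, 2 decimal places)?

0.58 kJ/s

R = Σλ_iE_i / (1 + Σλ_ih_i)
Numerator: 0.2×4.27 + 0.0913×29.8 = 3.575
Denominator: 1 + 0.2×14.9 + 0.0913×24.2 = 6.189
R = 3.575/6.189 = 0.5776 kJ/s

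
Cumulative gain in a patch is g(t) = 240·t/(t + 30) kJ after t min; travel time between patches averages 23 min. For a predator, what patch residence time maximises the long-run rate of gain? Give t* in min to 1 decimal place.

26.3 min

By the marginal value theorem, leave when the instantaneous gain rate g'(t) equals the habitat-wide average g(t)/(T + t).
g'(t) = 240·30/(t + 30)². Setting 240·30/(t+30)² = 240t/[(t+30)(23+t)] gives 30(23+t) = t(t+30), so t² = 30×23 = 690.
t* = √690 = 26.27 min.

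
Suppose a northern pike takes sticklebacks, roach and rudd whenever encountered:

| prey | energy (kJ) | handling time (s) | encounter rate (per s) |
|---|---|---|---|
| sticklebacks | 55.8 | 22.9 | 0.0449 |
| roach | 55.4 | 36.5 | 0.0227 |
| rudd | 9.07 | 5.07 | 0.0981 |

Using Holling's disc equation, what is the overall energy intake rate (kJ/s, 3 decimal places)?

1.387 kJ/s

R = Σλ_iE_i / (1 + Σλ_ih_i)
Numerator: 0.0449×55.8 + 0.0227×55.4 + 0.0981×9.07 = 4.653
Denominator: 1 + 0.0449×22.9 + 0.0227×36.5 + 0.0981×5.07 = 3.354
R = 4.653/3.354 = 1.387 kJ/s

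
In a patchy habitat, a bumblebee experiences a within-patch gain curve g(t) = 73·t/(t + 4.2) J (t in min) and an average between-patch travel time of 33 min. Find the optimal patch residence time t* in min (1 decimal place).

By the marginal value theorem, leave when the instantaneous gain rate g'(t) equals the habitat-wide average g(t)/(T + t).
g'(t) = 73·4.2/(t + 4.2)². Setting 73·4.2/(t+4.2)² = 73t/[(t+4.2)(33+t)] gives 4.2(33+t) = t(t+4.2), so t² = 4.2×33 = 138.6.
t* = √138.6 = 11.77 min.

11.8 min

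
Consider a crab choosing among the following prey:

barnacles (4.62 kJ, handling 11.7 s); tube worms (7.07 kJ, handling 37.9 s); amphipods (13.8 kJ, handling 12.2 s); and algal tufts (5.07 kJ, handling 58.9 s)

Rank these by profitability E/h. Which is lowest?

algal tufts

In descending order of E/h:
amphipods: 13.8/12.2 = 1.13 kJ/s
barnacles: 4.62/11.7 = 0.395 kJ/s
tube worms: 7.07/37.9 = 0.187 kJ/s
algal tufts: 5.07/58.9 = 0.0861 kJ/s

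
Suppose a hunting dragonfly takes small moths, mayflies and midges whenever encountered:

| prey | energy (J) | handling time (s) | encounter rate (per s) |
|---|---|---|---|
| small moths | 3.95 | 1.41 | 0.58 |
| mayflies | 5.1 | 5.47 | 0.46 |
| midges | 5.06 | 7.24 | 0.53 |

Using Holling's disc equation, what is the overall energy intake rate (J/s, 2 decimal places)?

0.90 J/s

R = (0.58×3.95 + 0.46×5.1 + 0.53×5.06) / (1 + 0.58×1.41 + 0.46×5.47 + 0.53×7.24) = 7.319/8.171 = 0.8957 J/s.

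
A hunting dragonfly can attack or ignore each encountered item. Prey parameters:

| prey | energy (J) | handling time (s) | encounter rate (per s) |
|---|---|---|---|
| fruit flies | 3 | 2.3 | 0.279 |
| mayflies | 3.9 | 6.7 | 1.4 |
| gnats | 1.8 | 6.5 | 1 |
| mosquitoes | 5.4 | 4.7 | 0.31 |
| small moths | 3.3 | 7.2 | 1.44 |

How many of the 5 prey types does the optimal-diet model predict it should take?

E/h in descending order: fruit flies 1.3, mosquitoes 1.15, mayflies 0.582, small moths 0.458, gnats 0.277 J/s. The optimal diet is the largest prefix of this list for which every included type satisfies E_i/h_i > R on the types above it.
Rate on top 1: 0.5098. mosquitoes: 1.15 > 0.5098 → include.
Rate on top 2: 0.8103. mayflies: 0.582 < 0.8103 → exclude; stop.
Optimal diet: fruit flies, mosquitoes — 2 of 5 types.

2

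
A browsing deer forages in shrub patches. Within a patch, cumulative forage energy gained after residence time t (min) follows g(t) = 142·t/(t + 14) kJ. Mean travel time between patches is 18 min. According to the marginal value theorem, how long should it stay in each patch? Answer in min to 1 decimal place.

Optimal t* satisfies g'(t*) = g(t*)/(T + t*).
g'(t) = 142·14/(t + 14)². Setting 142·14/(t+14)² = 142t/[(t+14)(18+t)] gives 14(18+t) = t(t+14), so t² = 14×18 = 252.
t* = √252 = 15.87 min.

15.9 min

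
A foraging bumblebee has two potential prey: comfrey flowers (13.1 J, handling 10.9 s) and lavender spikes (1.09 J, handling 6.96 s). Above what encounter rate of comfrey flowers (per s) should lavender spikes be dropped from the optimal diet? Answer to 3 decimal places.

At the threshold, the rate on comfrey flowers alone equals the profitability of lavender spikes: λ·13.1/(1 + λ·10.9) = 1.09/6.96 = 0.1566.
Rearranging, λ(13.1 − 0.1566×10.9) = 0.1566, so λ = 0.1566/11.39 = 0.01375 per s.

0.014 per s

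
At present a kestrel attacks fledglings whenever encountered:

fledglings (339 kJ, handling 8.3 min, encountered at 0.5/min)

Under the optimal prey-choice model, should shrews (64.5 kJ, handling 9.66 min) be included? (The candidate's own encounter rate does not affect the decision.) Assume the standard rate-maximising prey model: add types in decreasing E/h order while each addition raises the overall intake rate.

No

Current rate: (0.5×339)/(1 + 0.5×8.3) = 32.91 kJ/min.
shrews: E/h = 64.5/9.66 = 6.677 kJ/min.
6.677 < 32.91, so adding shrews would lower the average — exclude it.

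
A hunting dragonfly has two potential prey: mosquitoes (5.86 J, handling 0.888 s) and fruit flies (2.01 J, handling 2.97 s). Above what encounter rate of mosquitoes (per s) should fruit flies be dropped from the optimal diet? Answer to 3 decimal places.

0.129 per s

Drop fruit flies once their profitability E₂/h₂ falls below the rate achievable on mosquitoes alone: E₂/h₂ = λE₁/(1 + λh₁).
Solve for λ: λE₁h₂ = E₂(1 + λh₁) → λ(E₁h₂ − E₂h₁) = E₂ → λ = E₂/(E₁h₂ − E₂h₁).
λ = 2.01/(5.86×2.97 − 2.01×0.888) = 2.01/15.62 = 0.1287 per s.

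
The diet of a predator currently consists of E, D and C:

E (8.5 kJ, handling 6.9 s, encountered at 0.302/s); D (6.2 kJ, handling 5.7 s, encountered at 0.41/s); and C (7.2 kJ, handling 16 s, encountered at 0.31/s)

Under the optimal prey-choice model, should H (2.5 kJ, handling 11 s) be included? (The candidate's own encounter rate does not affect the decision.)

No

Intake rate on the current diet: R = (0.302×8.5 + 0.41×6.2 + 0.31×7.2) / (1 + 0.302×6.9 + 0.41×5.7 + 0.31×16) = 7.341/10.38 = 0.7072 kJ/s.
Profitability of H: 2.5/11 = 0.2273 kJ/s.
Since 0.2273 < R, time spent handling H is better spent searching.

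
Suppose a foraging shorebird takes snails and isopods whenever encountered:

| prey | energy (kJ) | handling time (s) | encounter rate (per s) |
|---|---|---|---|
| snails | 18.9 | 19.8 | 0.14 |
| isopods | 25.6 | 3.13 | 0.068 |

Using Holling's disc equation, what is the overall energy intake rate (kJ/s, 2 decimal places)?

R = (0.14×18.9 + 0.068×25.6) / (1 + 0.14×19.8 + 0.068×3.13) = 4.387/3.985 = 1.101 kJ/s.

1.10 kJ/s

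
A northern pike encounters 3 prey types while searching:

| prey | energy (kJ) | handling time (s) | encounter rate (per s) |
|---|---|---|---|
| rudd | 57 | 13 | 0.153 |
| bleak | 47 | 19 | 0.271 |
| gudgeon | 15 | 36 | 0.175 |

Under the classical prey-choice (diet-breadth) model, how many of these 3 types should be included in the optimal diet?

Profitabilities (E/h, kJ/s): rudd 4.38, bleak 2.47, gudgeon 0.417. Add prey in this order while the next type's profitability exceeds the intake rate on those already taken.
Rate on top 1: 2.918. bleak: 2.47 < 2.918 → exclude; stop.
Optimal diet: rudd — 1 of 3 types.

1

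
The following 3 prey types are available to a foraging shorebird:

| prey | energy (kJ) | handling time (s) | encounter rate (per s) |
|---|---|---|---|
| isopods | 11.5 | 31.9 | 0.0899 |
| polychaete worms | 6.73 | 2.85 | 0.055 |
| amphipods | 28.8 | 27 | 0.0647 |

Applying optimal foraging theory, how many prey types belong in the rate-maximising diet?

2

Profitabilities (E/h, kJ/s): polychaete worms 2.36, amphipods 1.07, isopods 0.361. Add prey in this order while the next type's profitability exceeds the intake rate on those already taken.
Rate on top 1: 0.32. amphipods: 1.07 > 0.32 → include.
Rate on top 2: 0.7692. isopods: 0.361 < 0.7692 → exclude; stop.
Optimal diet: polychaete worms, amphipods — 2 of 3 types.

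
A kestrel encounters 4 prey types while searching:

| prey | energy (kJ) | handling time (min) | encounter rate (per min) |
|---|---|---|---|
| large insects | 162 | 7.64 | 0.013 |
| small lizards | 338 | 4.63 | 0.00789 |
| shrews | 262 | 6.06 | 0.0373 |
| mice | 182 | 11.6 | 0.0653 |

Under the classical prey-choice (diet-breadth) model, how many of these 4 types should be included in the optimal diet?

Rank by E/h (kJ/min): small lizards 73, shrews 43.2, large insects 21.2, mice 15.7. Include each in turn until the next type's E/h falls below the running intake rate.
Rate on top 1: 2.573. shrews: 43.2 > 2.573 → include.
Rate on top 2: 9.852. large insects: 21.2 > 9.852 → include.
Rate on top 3: 10.68. mice: 15.7 > 10.68 → include.
Optimal diet: small lizards, shrews, large insects, mice — 4 of 4 types.

4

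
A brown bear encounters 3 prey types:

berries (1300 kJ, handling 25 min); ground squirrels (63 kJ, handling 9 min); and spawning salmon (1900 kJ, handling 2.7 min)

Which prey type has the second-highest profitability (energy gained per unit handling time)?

berries

Profitability E/h (kJ/min): berries = 1300/25 = 52, ground squirrels = 63/9 = 7, spawning salmon = 1900/2.7 = 704.
Ranked: spawning salmon > berries > ground squirrels.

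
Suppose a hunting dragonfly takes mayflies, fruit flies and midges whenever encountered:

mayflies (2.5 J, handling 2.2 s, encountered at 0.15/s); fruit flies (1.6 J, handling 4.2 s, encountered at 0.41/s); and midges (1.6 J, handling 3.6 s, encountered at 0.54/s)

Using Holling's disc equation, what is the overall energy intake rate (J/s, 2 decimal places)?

0.38 J/s

R = Σλ_iE_i / (1 + Σλ_ih_i)
Numerator: 0.15×2.5 + 0.41×1.6 + 0.54×1.6 = 1.895
Denominator: 1 + 0.15×2.2 + 0.41×4.2 + 0.54×3.6 = 4.996
R = 1.895/4.996 = 0.3793 J/s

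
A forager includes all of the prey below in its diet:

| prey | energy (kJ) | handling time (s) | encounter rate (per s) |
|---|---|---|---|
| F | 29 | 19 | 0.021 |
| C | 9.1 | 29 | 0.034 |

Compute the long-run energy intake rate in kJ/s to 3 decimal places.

0.385 kJ/s

R = Σλ_iE_i / (1 + Σλ_ih_i)
Numerator: 0.021×29 + 0.034×9.1 = 0.9184
Denominator: 1 + 0.021×19 + 0.034×29 = 2.385
R = 0.9184/2.385 = 0.3851 kJ/s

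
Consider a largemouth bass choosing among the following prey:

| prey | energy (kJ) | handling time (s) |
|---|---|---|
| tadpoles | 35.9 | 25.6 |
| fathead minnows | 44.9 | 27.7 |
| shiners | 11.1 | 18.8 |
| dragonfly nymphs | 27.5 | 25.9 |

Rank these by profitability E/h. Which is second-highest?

tadpoles

In descending order of E/h:
fathead minnows: 44.9/27.7 = 1.62 kJ/s
tadpoles: 35.9/25.6 = 1.4 kJ/s
dragonfly nymphs: 27.5/25.9 = 1.06 kJ/s
shiners: 11.1/18.8 = 0.59 kJ/s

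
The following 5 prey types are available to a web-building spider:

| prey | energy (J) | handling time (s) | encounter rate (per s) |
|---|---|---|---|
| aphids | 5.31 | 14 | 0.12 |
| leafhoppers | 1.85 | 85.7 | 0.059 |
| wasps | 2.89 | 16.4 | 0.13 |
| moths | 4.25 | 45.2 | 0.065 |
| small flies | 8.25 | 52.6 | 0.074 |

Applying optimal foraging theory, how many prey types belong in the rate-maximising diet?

1

Rank by E/h (J/s): aphids 0.379, wasps 0.176, small flies 0.157, moths 0.094, leafhoppers 0.0216. Include each in turn until the next type's E/h falls below the running intake rate.
Rate on top 1: 0.2378. wasps: 0.176 < 0.2378 → exclude; stop.
Optimal diet: aphids — 1 of 5 types.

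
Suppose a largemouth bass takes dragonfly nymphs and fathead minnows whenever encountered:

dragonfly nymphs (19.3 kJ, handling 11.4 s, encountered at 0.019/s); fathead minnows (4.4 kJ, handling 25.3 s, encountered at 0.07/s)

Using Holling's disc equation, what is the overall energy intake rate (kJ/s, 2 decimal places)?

0.23 kJ/s

Energy encountered per unit search time: 0.019×19.3 + 0.07×4.4 = 0.6747 kJ/s.
Handling time per unit search time: 0.019×11.4 + 0.07×25.3 = 1.988.
Rate = 0.6747/(1 + 1.988) = 0.2258 kJ/s.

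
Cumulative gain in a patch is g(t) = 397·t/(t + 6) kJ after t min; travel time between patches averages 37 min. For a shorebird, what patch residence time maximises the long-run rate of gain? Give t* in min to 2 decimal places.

14.90 min

By the marginal value theorem, leave when the instantaneous gain rate g'(t) equals the habitat-wide average g(t)/(T + t).
g'(t) = 397·6/(t + 6)². Setting 397·6/(t+6)² = 397t/[(t+6)(37+t)] gives 6(37+t) = t(t+6), so t² = 6×37 = 222.
t* = √222 = 14.9 min.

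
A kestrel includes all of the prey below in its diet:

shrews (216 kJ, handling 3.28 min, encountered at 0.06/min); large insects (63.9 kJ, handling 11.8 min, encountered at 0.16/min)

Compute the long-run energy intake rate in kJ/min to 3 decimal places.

Energy encountered per unit search time: 0.06×216 + 0.16×63.9 = 23.18 kJ/min.
Handling time per unit search time: 0.06×3.28 + 0.16×11.8 = 2.085.
Rate = 23.18/(1 + 2.085) = 7.516 kJ/min.

7.516 kJ/min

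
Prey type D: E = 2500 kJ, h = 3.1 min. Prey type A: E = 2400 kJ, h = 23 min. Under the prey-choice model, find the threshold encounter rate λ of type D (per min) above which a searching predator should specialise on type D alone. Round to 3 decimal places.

0.048 per min

The zero-one rule: include type A iff E₂/h₂ > λE₁/(1+λh₁). Equality gives the switch point.
λE₁h₂ = E₂ + λE₂h₁ ⇒ λ = E₂/(E₁h₂ − E₂h₁) = 2400/(5.75e+04 − 7440) = 0.04794 per min.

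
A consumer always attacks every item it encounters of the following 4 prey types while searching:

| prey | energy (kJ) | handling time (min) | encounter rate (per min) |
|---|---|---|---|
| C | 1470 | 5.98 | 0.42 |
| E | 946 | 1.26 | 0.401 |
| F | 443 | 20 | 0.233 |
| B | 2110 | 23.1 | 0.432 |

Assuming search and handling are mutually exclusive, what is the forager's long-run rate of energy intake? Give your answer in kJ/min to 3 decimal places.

R = (0.42×1470 + 0.401×946 + 0.233×443 + 0.432×2110) / (1 + 0.42×5.98 + 0.401×1.26 + 0.233×20 + 0.432×23.1) = 2011/18.66 = 107.8 kJ/min.

107.819 kJ/min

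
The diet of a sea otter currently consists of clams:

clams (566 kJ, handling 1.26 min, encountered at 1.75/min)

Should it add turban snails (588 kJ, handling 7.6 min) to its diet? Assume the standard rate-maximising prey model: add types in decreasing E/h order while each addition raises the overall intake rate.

No

Current rate: (1.75×566)/(1 + 1.75×1.26) = 309 kJ/min.
turban snails: E/h = 588/7.6 = 77.37 kJ/min.
Since 77.37 < R, time spent handling turban snails is better spent searching.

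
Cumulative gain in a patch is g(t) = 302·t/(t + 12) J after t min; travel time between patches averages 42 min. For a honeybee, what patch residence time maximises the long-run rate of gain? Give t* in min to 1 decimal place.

22.4 min

Optimal t* satisfies g'(t*) = g(t*)/(T + t*).
g'(t) = 302·12/(t + 12)². Setting 302·12/(t+12)² = 302t/[(t+12)(42+t)] gives 12(42+t) = t(t+12), so t² = 12×42 = 504.
t* = √504 = 22.45 min.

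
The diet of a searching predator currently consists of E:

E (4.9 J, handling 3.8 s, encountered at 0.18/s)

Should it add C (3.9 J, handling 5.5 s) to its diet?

Yes

On E alone, R = ΣλE/(1+Σλh) = 0.882/1.684 = 0.5238 J/s.
C: E/h = 3.9/5.5 = 0.7091 J/s.
0.7091 > 0.5238, so adding C raises the average — include it.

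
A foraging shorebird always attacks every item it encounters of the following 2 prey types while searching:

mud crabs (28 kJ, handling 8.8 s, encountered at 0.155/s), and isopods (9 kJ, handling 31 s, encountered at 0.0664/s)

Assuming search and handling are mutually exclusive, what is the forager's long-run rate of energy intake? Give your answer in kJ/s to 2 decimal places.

1.12 kJ/s

R = Σλ_iE_i / (1 + Σλ_ih_i)
Numerator: 0.155×28 + 0.0664×9 = 4.938
Denominator: 1 + 0.155×8.8 + 0.0664×31 = 4.422
R = 4.938/4.422 = 1.116 kJ/s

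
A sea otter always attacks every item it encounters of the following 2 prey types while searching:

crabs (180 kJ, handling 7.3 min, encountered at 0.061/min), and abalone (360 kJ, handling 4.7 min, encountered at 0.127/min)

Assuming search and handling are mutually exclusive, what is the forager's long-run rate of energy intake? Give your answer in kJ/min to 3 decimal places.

27.764 kJ/min

R = (0.061×180 + 0.127×360) / (1 + 0.061×7.3 + 0.127×4.7) = 56.7/2.042 = 27.76 kJ/min.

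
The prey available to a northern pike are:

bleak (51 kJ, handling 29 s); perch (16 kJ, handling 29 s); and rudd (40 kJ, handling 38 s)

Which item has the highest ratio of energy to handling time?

Profitability E/h (kJ/s): bleak = 51/29 = 1.76, perch = 16/29 = 0.552, rudd = 40/38 = 1.05.
Ranked: bleak > rudd > perch.

bleak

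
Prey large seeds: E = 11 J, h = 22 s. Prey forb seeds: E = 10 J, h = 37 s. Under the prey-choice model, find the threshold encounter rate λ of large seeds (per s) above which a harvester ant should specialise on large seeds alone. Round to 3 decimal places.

Drop forb seeds once their profitability E₂/h₂ falls below the rate achievable on large seeds alone: E₂/h₂ = λE₁/(1 + λh₁).
Solve for λ: λE₁h₂ = E₂(1 + λh₁) → λ(E₁h₂ − E₂h₁) = E₂ → λ = E₂/(E₁h₂ − E₂h₁).
λ = 10/(11×37 − 10×22) = 10/187 = 0.05348 per s.

0.053 per s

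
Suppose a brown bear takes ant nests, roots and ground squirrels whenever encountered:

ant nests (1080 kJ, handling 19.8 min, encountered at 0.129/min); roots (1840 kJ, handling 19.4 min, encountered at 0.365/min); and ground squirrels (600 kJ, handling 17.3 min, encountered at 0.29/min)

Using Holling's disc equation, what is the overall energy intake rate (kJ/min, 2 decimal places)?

R = (0.129×1080 + 0.365×1840 + 0.29×600) / (1 + 0.129×19.8 + 0.365×19.4 + 0.29×17.3) = 984.9/15.65 = 62.93 kJ/min.

62.93 kJ/min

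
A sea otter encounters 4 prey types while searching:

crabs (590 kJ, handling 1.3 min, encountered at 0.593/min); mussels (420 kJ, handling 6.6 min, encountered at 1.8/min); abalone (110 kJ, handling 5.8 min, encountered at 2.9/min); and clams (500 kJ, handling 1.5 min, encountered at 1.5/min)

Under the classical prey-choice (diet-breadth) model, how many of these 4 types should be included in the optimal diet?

E/h in descending order: crabs 454, clams 333, mussels 63.6, abalone 19 kJ/min. The optimal diet is the largest prefix of this list for which every included type satisfies E_i/h_i > R on the types above it.
Rate on top 1: 197.6. clams: 333 > 197.6 → include.
Rate on top 2: 273.5. mussels: 63.6 < 273.5 → exclude; stop.
Optimal diet: crabs, clams — 2 of 4 types.

2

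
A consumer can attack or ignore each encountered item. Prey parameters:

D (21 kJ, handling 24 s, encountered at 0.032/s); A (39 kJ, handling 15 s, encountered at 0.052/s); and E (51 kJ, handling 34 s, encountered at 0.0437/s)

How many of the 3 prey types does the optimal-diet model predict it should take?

E/h in descending order: A 2.6, E 1.5, D 0.875 kJ/s. The optimal diet is the largest prefix of this list for which every included type satisfies E_i/h_i > R on the types above it.
Rate on top 1: 1.139. E: 1.5 > 1.139 → include.
Rate on top 2: 1.303. D: 0.875 < 1.303 → exclude; stop.
Optimal diet: A, E — 2 of 3 types.

2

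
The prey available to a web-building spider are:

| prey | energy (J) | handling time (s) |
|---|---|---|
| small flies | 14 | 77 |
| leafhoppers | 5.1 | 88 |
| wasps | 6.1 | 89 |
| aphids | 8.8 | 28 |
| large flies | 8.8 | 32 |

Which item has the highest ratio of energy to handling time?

aphids

Profitability E/h (J/s): small flies = 14/77 = 0.182, leafhoppers = 5.1/88 = 0.058, wasps = 6.1/89 = 0.0685, aphids = 8.8/28 = 0.314, large flies = 8.8/32 = 0.275.
Ranked: aphids > large flies > small flies > wasps > leafhoppers.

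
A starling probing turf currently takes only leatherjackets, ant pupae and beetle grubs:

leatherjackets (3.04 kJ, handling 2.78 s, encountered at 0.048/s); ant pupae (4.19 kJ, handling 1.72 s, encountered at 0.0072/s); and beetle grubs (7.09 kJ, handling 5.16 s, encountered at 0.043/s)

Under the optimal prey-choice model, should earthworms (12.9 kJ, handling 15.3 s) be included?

Intake rate on the current diet: R = (0.048×3.04 + 0.0072×4.19 + 0.043×7.09) / (1 + 0.048×2.78 + 0.0072×1.72 + 0.043×5.16) = 0.481/1.368 = 0.3517 kJ/s.
earthworms: E/h = 12.9/15.3 = 0.8431 kJ/s.
Since 0.8431 > R, including earthworms increases the long-run rate.

Yes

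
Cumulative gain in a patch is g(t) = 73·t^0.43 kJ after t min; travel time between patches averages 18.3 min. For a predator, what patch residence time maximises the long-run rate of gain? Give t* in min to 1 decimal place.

13.8 min

By the marginal value theorem, leave when the instantaneous gain rate g'(t) equals the habitat-wide average g(t)/(T + t).
g'(t) = 0.43·73·t^-0.57. Setting 0.43·73·t^-0.57 = 73·t^0.43/(18.3+t) gives 0.43(18.3+t) = t, so 0.57·t = 0.43×18.3.
t* = 0.43×18.3/0.57 = 13.81 min.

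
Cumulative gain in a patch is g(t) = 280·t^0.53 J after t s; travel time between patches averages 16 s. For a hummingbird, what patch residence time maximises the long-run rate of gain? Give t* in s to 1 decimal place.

18.0 s

Optimal t* satisfies g'(t*) = g(t*)/(T + t*).
g'(t) = 0.53·280·t^-0.47. Setting 0.53·280·t^-0.47 = 280·t^0.53/(16+t) gives 0.53(16+t) = t, so 0.47·t = 0.53×16.
t* = 0.53×16/0.47 = 18.04 s.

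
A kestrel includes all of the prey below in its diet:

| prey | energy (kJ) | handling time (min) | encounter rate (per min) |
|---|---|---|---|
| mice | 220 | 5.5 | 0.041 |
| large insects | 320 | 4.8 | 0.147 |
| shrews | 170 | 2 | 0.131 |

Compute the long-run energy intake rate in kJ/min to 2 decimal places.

35.72 kJ/min

R = (0.041×220 + 0.147×320 + 0.131×170) / (1 + 0.041×5.5 + 0.147×4.8 + 0.131×2) = 78.33/2.193 = 35.72 kJ/min.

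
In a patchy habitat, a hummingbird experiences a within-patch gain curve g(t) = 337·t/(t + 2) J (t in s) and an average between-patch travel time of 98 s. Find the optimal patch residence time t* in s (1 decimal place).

14.0 s

By the marginal value theorem, leave when the instantaneous gain rate g'(t) equals the habitat-wide average g(t)/(T + t).
g'(t) = 337·2/(t + 2)². Setting 337·2/(t+2)² = 337t/[(t+2)(98+t)] gives 2(98+t) = t(t+2), so t² = 2×98 = 196.
t* = √196 = 14 s.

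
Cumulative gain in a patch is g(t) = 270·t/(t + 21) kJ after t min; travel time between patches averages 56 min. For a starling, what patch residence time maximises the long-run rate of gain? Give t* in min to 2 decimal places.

34.29 min

Maximise g(t)/(T+t): set derivative to zero → g'(t)(T+t) = g(t).
g'(t) = 270·21/(t + 21)². Setting 270·21/(t+21)² = 270t/[(t+21)(56+t)] gives 21(56+t) = t(t+21), so t² = 21×56 = 1176.
t* = √1176 = 34.29 min.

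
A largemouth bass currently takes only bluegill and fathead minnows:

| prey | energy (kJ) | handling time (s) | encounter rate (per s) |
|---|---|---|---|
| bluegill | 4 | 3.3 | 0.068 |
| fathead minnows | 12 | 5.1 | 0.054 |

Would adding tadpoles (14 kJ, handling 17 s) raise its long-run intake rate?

Yes

On bluegill and fathead minnows alone, R = ΣλE/(1+Σλh) = 0.92/1.5 = 0.6134 kJ/s.
tadpoles: E/h = 14/17 = 0.8235 kJ/s.
0.8235 > 0.6134, so adding tadpoles raises the average — include it.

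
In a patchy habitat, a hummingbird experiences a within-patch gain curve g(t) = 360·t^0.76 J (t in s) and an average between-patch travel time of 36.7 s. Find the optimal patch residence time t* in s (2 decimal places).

By the marginal value theorem, leave when the instantaneous gain rate g'(t) equals the habitat-wide average g(t)/(T + t).
g'(t) = 0.76·360·t^-0.24. Setting 0.76·360·t^-0.24 = 360·t^0.76/(36.7+t) gives 0.76(36.7+t) = t, so 0.24·t = 0.76×36.7.
t* = 0.76×36.7/0.24 = 116.2 s.

116.22 s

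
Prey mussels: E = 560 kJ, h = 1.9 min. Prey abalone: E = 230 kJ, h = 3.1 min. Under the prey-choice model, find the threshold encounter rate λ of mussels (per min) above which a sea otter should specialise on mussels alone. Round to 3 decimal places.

The zero-one rule: include abalone iff E₂/h₂ > λE₁/(1+λh₁). Equality gives the switch point.
λE₁h₂ = E₂ + λE₂h₁ ⇒ λ = E₂/(E₁h₂ − E₂h₁) = 230/(1736 − 437) = 0.1771 per min.

0.177 per min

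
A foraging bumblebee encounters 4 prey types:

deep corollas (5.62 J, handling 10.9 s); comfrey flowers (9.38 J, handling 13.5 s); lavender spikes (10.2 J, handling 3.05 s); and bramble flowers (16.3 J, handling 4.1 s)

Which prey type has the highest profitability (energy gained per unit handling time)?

bramble flowers

In descending order of E/h:
bramble flowers: 16.3/4.1 = 3.98 J/s
lavender spikes: 10.2/3.05 = 3.34 J/s
comfrey flowers: 9.38/13.5 = 0.695 J/s
deep corollas: 5.62/10.9 = 0.516 J/s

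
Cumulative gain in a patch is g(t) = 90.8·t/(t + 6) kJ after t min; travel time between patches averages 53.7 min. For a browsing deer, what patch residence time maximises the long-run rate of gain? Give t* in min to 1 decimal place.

17.9 min

By the marginal value theorem, leave when the instantaneous gain rate g'(t) equals the habitat-wide average g(t)/(T + t).
g'(t) = 90.8·6/(t + 6)². Setting 90.8·6/(t+6)² = 90.8t/[(t+6)(53.7+t)] gives 6(53.7+t) = t(t+6), so t² = 6×53.7 = 322.2.
t* = √322.2 = 17.95 min.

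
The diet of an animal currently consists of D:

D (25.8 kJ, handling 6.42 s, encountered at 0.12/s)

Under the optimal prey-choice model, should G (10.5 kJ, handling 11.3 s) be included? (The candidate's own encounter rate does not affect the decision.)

Current rate: (0.12×25.8)/(1 + 0.12×6.42) = 1.749 kJ/s.
G: E/h = 10.5/11.3 = 0.9292 kJ/s.
Since 0.9292 < R, time spent handling G is better spent searching.

No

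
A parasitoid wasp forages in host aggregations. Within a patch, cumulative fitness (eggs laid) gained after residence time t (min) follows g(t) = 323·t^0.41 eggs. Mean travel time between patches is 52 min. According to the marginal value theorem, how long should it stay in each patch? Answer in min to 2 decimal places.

36.14 min

Maximise g(t)/(T+t): set derivative to zero → g'(t)(T+t) = g(t).
g'(t) = 0.41·323·t^-0.59. Setting 0.41·323·t^-0.59 = 323·t^0.41/(52+t) gives 0.41(52+t) = t, so 0.59·t = 0.41×52.
t* = 0.41×52/0.59 = 36.14 min.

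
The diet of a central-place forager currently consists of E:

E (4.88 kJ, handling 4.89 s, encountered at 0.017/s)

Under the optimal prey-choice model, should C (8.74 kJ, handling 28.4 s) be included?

Current rate: (0.017×4.88)/(1 + 0.017×4.89) = 0.07659 kJ/s.
C: E/h = 8.74/28.4 = 0.3077 kJ/s.
0.3077 > 0.07659, so adding C raises the average — include it.

Yes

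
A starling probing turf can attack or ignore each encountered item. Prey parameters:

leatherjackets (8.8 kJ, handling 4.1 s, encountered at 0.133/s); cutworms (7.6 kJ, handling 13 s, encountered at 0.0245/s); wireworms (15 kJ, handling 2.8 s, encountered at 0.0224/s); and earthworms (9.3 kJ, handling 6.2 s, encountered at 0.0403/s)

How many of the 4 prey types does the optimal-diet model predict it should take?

Rank by E/h (kJ/s): wireworms 5.36, leatherjackets 2.15, earthworms 1.5, cutworms 0.585. Include each in turn until the next type's E/h falls below the running intake rate.
Rate on top 1: 0.3162. leatherjackets: 2.15 > 0.3162 → include.
Rate on top 2: 0.9368. earthworms: 1.5 > 0.9368 → include.
Rate on top 3: 1.013. cutworms: 0.585 < 1.013 → exclude; stop.
Optimal diet: wireworms, leatherjackets, earthworms — 3 of 4 types.

3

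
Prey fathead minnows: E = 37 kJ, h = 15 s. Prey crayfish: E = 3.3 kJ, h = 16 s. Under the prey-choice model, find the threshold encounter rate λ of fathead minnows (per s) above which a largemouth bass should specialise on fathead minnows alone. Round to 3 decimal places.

The zero-one rule: include crayfish iff E₂/h₂ > λE₁/(1+λh₁). Equality gives the switch point.
λE₁h₂ = E₂ + λE₂h₁ ⇒ λ = E₂/(E₁h₂ − E₂h₁) = 3.3/(592 − 49.5) = 0.006083 per s.

0.006 per s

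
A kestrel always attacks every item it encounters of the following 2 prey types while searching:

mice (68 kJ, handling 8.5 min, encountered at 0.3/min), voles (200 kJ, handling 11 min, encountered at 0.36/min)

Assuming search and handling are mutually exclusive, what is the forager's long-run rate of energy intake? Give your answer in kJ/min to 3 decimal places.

R = (0.3×68 + 0.36×200) / (1 + 0.3×8.5 + 0.36×11) = 92.4/7.51 = 12.3 kJ/min.

12.304 kJ/min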